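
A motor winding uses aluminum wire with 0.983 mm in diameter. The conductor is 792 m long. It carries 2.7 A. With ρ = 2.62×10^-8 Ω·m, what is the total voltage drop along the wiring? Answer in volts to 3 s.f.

A = π(d/2)² = π(4.9150e-04 m)² = 7.589e-07 m²
R = ρL/A = (2.62×10^-8)(792)/(7.589e-07) = 27.34 Ω
V = IR = 2.7 × 27.34 = 73.8 V

73.8 V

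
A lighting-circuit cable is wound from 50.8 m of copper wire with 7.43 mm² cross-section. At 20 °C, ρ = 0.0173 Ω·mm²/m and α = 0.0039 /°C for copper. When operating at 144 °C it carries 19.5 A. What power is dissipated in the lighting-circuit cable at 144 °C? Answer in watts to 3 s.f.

66.7 W

ρ = 0.0173 Ω·mm²/m = 1.73×10^-8 Ω·m
A = 7.43 mm² = 7.430e-06 m²
R₍20₎ = ρL/A = (1.73×10^-8)(50.8)/(7.430e-06) = 0.1183 Ω
R₍144₎ = R₍20₎(1 + αΔT) = 0.1183 × (1 + 0.0039×124) = 0.1755 Ω
P = I²R = (19.5)² × 0.1755 = 66.7 W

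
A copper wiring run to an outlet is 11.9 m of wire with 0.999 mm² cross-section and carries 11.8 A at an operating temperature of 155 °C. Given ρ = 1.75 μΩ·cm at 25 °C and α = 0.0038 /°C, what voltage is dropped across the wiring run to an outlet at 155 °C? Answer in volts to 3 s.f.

ρ = 1.75 μΩ·cm = 1.75×10^-8 Ω·m
A = 0.999 mm² = 9.990e-07 m²
R₍25₎ = ρL/A = (1.75×10^-8)(11.9)/(9.990e-07) = 0.2085 Ω
R₍155₎ = R₍25₎(1 + αΔT) = 0.2085 × (1 + 0.0038×130) = 0.3114 Ω
V = IR = 11.8 × 0.3114 = 3.67 V

3.67 V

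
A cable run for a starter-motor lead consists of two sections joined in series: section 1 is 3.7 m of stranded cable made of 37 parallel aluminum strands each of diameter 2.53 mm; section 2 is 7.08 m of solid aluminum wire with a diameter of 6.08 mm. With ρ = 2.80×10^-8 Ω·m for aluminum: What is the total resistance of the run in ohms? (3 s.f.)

Section 1: A_strand = π(1.2650e-03)² = 5.027e-06 m²; R₁ = ρL/(N·A_s) = (2.80×10^-8)(3.7)/(37×5.027e-06) = 5.570×10^-4 Ω
Section 2: A = π(d/2)² = π(3.0400e-03 m)² = 2.903e-05 m²
R₂ = (2.80×10^-8)(7.08)/(2.903e-05) = 0.006828 Ω
R = R₁ + R₂ = 0.00738 Ω

0.00738 Ω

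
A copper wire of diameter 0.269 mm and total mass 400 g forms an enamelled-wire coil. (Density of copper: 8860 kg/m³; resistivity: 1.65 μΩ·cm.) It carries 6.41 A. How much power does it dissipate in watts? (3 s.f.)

9480 W

ρ = 1.65 μΩ·cm = 1.65×10^-8 Ω·m
A = π(d/2)² = π(1.3450e-04 m)² = 5.6832e-08 m²
L = m/(density·A) = 0.4/(8860×5.6832e-08) = 794.4 m
R = ρL/A = (1.65×10^-8)(794.4)/(5.6832e-08) = 230.6 Ω
P = I²R = (6.41)² × 230.6 = 9480 W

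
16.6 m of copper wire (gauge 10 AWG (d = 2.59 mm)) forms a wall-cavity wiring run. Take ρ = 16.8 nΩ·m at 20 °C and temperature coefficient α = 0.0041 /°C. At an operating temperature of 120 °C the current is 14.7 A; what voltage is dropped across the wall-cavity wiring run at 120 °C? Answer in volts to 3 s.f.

1.10 V

ρ = 16.8 nΩ·m = 1.68×10^-8 Ω·m
A = π(2.59/2 mm)² = π(1.2950e-03 m)² = 5.269e-06 m²
R₍20₎ = ρL/A = (1.68×10^-8)(16.6)/(5.269e-06) = 0.05293 Ω
R₍120₎ = R₍20₎(1 + αΔT) = 0.05293 × (1 + 0.0041×100) = 0.07464 Ω
V = IR = 14.7 × 0.07464 = 1.10 V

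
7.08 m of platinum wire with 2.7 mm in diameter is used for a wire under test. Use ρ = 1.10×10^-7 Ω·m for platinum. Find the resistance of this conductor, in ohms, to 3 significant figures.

0.136 Ω

A = π(d/2)² = π(1.3500e-03 m)² = 5.726e-06 m²
R = ρL/A = (1.10×10^-7)(7.08 m)/(5.726e-06 m²) = 0.136 Ω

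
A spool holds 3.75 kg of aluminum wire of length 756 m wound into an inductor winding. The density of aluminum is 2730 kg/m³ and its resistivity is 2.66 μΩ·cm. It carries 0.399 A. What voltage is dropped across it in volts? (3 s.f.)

4.42 V

ρ = 2.66 μΩ·cm = 2.66×10^-8 Ω·m
A = m/(density·L) = 3.75/(2730×756) = 1.8170e-06 m²
R = ρL/A = (2.66×10^-8)(756)/(1.8170e-06) = 11.07 Ω
V = IR = 0.399 × 11.07 = 4.42 V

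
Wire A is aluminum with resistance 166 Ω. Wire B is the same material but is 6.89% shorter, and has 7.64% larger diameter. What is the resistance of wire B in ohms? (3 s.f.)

R ∝ L/d², so R_B/R_A = (1 − 6.89/100) × (1 + 7.64/100)⁻²
= 0.9311 × 0.8631 = 0.8036
R_B = 0.8036 × 166 = 133 Ω

133 Ω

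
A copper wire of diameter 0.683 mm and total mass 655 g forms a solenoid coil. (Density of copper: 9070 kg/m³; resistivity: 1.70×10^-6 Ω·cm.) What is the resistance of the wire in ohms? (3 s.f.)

9.15 Ω

ρ = 1.70×10^-6 Ω·cm = 1.70×10^-8 Ω·m
A = π(d/2)² = π(3.4150e-04 m)² = 3.6638e-07 m²
L = m/(density·A) = 0.655/(9070×3.6638e-07) = 197.1 m
R = ρL/A = (1.70×10^-8)(197.1)/(3.6638e-07) = 9.15 Ω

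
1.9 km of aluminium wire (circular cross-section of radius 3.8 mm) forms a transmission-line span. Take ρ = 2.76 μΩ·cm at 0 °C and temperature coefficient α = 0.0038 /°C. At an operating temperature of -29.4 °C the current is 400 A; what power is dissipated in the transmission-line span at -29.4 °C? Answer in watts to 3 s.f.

1.64×10^5 W

ρ = 2.76 μΩ·cm = 2.76×10^-8 Ω·m
A = πr² = π(3.8000e-03 m)² = 4.536e-05 m²
R₍0₎ = ρL/A = (2.76×10^-8)(1900)/(4.536e-05) = 1.156 Ω
R₍-29.4₎ = R₍0₎(1 + αΔT) = 1.156 × (1 + 0.0038×-29.4) = 1.027 Ω
P = I²R = (400)² × 1.027 = 1.64×10^5 W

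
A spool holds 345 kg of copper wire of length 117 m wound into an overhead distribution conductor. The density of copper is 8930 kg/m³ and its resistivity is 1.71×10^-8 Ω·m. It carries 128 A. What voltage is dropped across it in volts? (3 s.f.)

A = m/(density·L) = 345/(8930×117) = 3.3020e-04 m²
R = ρL/A = (1.71×10^-8)(117)/(3.3020e-04) = 0.006059 Ω
V = IR = 128 × 0.006059 = 0.776 V

0.776 V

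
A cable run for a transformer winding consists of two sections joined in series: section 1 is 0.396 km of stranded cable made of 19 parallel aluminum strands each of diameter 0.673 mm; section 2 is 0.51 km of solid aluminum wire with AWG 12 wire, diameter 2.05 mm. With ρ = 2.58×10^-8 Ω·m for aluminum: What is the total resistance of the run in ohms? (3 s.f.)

Section 1: A_strand = π(3.3650e-04)² = 3.557e-07 m²; R₁ = ρL/(N·A_s) = (2.58×10^-8)(396)/(19×3.557e-07) = 1.512 Ω
Section 2: A = π(2.05/2 mm)² = π(1.0250e-03 m)² = 3.301e-06 m²
R₂ = (2.58×10^-8)(510)/(3.301e-06) = 3.987 Ω
R = R₁ + R₂ = 5.50 Ω

5.50 Ω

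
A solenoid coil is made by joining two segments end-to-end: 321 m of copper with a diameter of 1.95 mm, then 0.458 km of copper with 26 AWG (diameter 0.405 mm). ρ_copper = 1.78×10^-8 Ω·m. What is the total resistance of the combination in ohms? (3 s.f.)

Segment 1: A = π(d/2)² = π(9.7500e-04 m)² = 2.986e-06 m²
R₁ = ρL/A = (1.78×10^-8)(321)/(2.986e-06) = 1.913 Ω
Segment 2: A = π(0.405/2 mm)² = π(2.0250e-04 m)² = 1.288e-07 m²
R₂ = (1.78×10^-8)(458)/(1.288e-07) = 63.28 Ω
R = R₁ + R₂ = 65.2 Ω

65.2 Ω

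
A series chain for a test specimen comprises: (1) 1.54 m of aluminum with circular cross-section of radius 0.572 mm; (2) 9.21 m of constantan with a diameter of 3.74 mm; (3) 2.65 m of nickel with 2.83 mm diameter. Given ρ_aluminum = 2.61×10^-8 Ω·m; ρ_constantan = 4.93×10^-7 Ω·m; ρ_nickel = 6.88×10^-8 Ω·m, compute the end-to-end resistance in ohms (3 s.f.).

0.481 Ω

Seg 1: A = πr² = π(5.7200e-04 m)² = 1.028e-06 m²
R_1 = (2.61×10^-8)(1.54)/(1.028e-06) = 0.0391 Ω
Seg 2: A = π(d/2)² = π(1.8700e-03 m)² = 1.099e-05 m²
R_2 = (4.93×10^-7)(9.21)/(1.099e-05) = 0.4133 Ω
Seg 3: A = π(d/2)² = π(1.4150e-03 m)² = 6.290e-06 m²
R_3 = (6.88×10^-8)(2.65)/(6.290e-06) = 0.02898 Ω
R_total = R_1 + R_2 + R_3 = 0.481 Ω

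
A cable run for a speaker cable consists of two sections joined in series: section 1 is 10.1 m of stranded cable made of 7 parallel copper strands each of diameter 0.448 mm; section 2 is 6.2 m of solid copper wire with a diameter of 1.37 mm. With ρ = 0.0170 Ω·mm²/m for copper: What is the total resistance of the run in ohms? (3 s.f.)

0.227 Ω

ρ = 0.0170 Ω·mm²/m = 1.70×10^-8 Ω·m
Section 1: A_strand = π(2.2400e-04)² = 1.576e-07 m²; R₁ = ρL/(N·A_s) = (1.70×10^-8)(10.1)/(7×1.576e-07) = 0.1556 Ω
Section 2: A = π(d/2)² = π(6.8500e-04 m)² = 1.474e-06 m²
R₂ = (1.70×10^-8)(6.2)/(1.474e-06) = 0.0715 Ω
R = R₁ + R₂ = 0.227 Ω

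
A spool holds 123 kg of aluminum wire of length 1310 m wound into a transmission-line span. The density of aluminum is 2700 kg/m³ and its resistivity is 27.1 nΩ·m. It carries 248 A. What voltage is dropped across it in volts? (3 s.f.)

ρ = 27.1 nΩ·m = 2.71×10^-8 Ω·m
A = m/(density·L) = 123/(2700×1310) = 3.4775e-05 m²
R = ρL/A = (2.71×10^-8)(1310)/(3.4775e-05) = 1.021 Ω
V = IR = 248 × 1.021 = 253 V

253 V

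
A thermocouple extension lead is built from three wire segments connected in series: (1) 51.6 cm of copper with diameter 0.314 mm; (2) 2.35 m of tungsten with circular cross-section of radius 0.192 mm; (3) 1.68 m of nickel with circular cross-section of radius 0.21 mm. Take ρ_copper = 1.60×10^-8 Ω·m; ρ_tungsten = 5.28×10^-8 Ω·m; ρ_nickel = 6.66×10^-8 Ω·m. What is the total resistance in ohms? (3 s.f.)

Seg 1: A = π(d/2)² = π(1.5700e-04 m)² = 7.744e-08 m²
R_1 = (1.60×10^-8)(0.516)/(7.744e-08) = 0.1066 Ω
Seg 2: A = πr² = π(1.9200e-04 m)² = 1.158e-07 m²
R_2 = (5.28×10^-8)(2.35)/(1.158e-07) = 1.071 Ω
Seg 3: A = πr² = π(2.1000e-04 m)² = 1.385e-07 m²
R_3 = (6.66×10^-8)(1.68)/(1.385e-07) = 0.8076 Ω
R_total = R_1 + R_2 + R_3 = 1.99 Ω

1.99 Ω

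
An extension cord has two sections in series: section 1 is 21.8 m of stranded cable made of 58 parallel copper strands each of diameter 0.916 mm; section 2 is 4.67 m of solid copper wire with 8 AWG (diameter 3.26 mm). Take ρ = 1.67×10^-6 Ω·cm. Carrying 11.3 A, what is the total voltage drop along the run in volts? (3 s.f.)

0.213 V

ρ = 1.67×10^-6 Ω·cm = 1.67×10^-8 Ω·m
Section 1: A_strand = π(4.5800e-04)² = 6.590e-07 m²; R₁ = ρL/(N·A_s) = (1.67×10^-8)(21.8)/(58×6.590e-07) = 0.009525 Ω
Section 2: A = π(3.26/2 mm)² = π(1.6300e-03 m)² = 8.347e-06 m²
R₂ = (1.67×10^-8)(4.67)/(8.347e-06) = 0.009343 Ω
R = R₁ + R₂ = 0.01887 Ω
V = IR = 11.3 × 0.01887 = 0.213 V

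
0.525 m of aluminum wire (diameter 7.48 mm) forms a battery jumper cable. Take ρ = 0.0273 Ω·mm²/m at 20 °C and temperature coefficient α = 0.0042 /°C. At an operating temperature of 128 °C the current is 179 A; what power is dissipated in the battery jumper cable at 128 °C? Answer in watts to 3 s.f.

15.2 W

ρ = 0.0273 Ω·mm²/m = 2.73×10^-8 Ω·m
A = π(d/2)² = π(3.7400e-03 m)² = 4.394e-05 m²
R₍20₎ = ρL/A = (2.73×10^-8)(0.525)/(4.394e-05) = 3.262×10^-4 Ω
R₍128₎ = R₍20₎(1 + αΔT) = 3.262×10^-4 × (1 + 0.0042×108) = 4.741×10^-4 Ω
P = I²R = (179)² × 4.741×10^-4 = 15.2 W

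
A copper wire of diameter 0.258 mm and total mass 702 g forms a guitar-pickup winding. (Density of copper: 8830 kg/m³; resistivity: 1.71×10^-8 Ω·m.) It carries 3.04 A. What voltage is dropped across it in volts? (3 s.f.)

A = π(d/2)² = π(1.2900e-04 m)² = 5.2279e-08 m²
L = m/(density·A) = 0.702/(8830×5.2279e-08) = 1521 m
R = ρL/A = (1.71×10^-8)(1521)/(5.2279e-08) = 497.4 Ω
V = IR = 3.04 × 497.4 = 1510 V

1510 V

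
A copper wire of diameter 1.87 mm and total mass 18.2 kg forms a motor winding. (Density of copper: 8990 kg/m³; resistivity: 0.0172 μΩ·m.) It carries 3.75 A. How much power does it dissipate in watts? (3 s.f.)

ρ = 0.0172 μΩ·m = 1.72×10^-8 Ω·m
A = π(d/2)² = π(9.3500e-04 m)² = 2.7465e-06 m²
L = m/(density·A) = 18.2/(8990×2.7465e-06) = 737.1 m
R = ρL/A = (1.72×10^-8)(737.1)/(2.7465e-06) = 4.616 Ω
P = I²R = (3.75)² × 4.616 = 64.9 W

64.9 W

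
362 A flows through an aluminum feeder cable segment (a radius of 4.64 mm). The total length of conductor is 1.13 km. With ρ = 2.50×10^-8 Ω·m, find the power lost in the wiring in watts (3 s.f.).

54700 W

A = πr² = π(4.6400e-03 m)² = 6.764e-05 m²
R = ρL/A = (2.50×10^-8)(1130)/(6.764e-05) = 0.4177 Ω
P = I²R = (362)² × 0.4177 = 54700 W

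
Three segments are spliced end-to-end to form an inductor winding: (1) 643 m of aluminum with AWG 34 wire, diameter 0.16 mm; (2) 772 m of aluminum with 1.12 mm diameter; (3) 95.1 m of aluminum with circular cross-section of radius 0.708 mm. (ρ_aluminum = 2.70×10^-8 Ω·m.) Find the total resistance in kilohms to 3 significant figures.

Seg 1: A = π(0.16/2 mm)² = π(8.0000e-05 m)² = 2.011e-08 m²
R_1 = (2.70×10^-8)(643)/(2.011e-08) = 863.5 Ω
Seg 2: A = π(d/2)² = π(5.6000e-04 m)² = 9.852e-07 m²
R_2 = (2.70×10^-8)(772)/(9.852e-07) = 21.16 Ω
Seg 3: A = πr² = π(7.0800e-04 m)² = 1.575e-06 m²
R_3 = (2.70×10^-8)(95.1)/(1.575e-06) = 1.631 Ω
R_total = R_1 + R_2 + R_3 = 0.886 kΩ

0.886 kΩ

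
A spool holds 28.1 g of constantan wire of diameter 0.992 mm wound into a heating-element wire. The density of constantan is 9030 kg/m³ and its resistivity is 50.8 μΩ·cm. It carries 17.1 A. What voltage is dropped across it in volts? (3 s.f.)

45.3 V

ρ = 50.8 μΩ·cm = 5.08×10^-7 Ω·m
A = π(d/2)² = π(4.9600e-04 m)² = 7.7288e-07 m²
L = m/(density·A) = 0.0281/(9030×7.7288e-07) = 4.026 m
R = ρL/A = (5.08×10^-7)(4.026)/(7.7288e-07) = 2.646 Ω
V = IR = 17.1 × 2.646 = 45.3 V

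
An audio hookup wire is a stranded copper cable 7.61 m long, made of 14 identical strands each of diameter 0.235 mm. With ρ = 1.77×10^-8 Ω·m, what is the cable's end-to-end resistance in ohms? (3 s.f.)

0.222 Ω

A_strand = π(1.1750e-04 m)² = 4.337e-08 m²
R_strand = ρL/A = (1.77×10^-8)(7.61)/(4.337e-08) = 3.106 Ω
R_total = R_strand/N = 3.106/14 = 0.222 Ω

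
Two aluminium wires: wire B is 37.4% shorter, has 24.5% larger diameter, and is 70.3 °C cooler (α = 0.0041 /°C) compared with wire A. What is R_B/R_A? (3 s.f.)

0.287

R ∝ ρL/d² with ρ ∝ (1+αΔT), so R_B/R_A = (1 − 37.4/100) × (1 + 24.5/100)⁻² × (1 − 0.0041×70.3)
= 0.626 × 0.6452 × 0.7118 = 0.287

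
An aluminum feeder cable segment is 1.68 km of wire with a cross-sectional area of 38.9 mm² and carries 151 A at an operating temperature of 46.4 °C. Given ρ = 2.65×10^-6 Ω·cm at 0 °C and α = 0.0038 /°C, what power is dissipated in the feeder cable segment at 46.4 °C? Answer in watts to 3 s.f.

ρ = 2.65×10^-6 Ω·cm = 2.65×10^-8 Ω·m
A = 38.9 mm² = 3.890e-05 m²
R₍0₎ = ρL/A = (2.65×10^-8)(1680)/(3.890e-05) = 1.144 Ω
R₍46.4₎ = R₍0₎(1 + αΔT) = 1.144 × (1 + 0.0038×46.4) = 1.346 Ω
P = I²R = (151)² × 1.346 = 30700 W

30700 W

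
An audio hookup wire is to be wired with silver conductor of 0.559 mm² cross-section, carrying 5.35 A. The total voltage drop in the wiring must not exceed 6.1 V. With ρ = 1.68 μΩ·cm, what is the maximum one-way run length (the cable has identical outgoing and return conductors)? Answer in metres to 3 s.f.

ρ = 1.68 μΩ·cm = 1.68×10^-8 Ω·m
A = 0.559 mm² = 5.590e-07 m²
L_max = V_max·A/(2·ρI) = (6.1)(5.590e-07)/(2×1.68×10^-8×5.35) = 19.0 m

19.0 m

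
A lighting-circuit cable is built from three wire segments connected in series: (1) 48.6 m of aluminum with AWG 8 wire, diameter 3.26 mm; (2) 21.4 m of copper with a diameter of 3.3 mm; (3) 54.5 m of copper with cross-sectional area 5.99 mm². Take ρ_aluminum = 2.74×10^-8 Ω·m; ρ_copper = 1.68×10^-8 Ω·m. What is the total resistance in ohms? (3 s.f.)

0.354 Ω

Seg 1: A = π(3.26/2 mm)² = π(1.6300e-03 m)² = 8.347e-06 m²
R_1 = (2.74×10^-8)(48.6)/(8.347e-06) = 0.1595 Ω
Seg 2: A = π(d/2)² = π(1.6500e-03 m)² = 8.553e-06 m²
R_2 = (1.68×10^-8)(21.4)/(8.553e-06) = 0.04203 Ω
Seg 3: A = 5.99 mm² = 5.990e-06 m²
R_3 = (1.68×10^-8)(54.5)/(5.990e-06) = 0.1529 Ω
R_total = R_1 + R_2 + R_3 = 0.354 Ω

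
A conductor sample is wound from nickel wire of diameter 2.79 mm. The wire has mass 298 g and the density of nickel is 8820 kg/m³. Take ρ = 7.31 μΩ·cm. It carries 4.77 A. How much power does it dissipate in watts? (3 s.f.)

1.50 W

ρ = 7.31 μΩ·cm = 7.31×10^-8 Ω·m
A = π(d/2)² = π(1.3950e-03 m)² = 6.1136e-06 m²
L = m/(density·A) = 0.298/(8820×6.1136e-06) = 5.526 m
R = ρL/A = (7.31×10^-8)(5.526)/(6.1136e-06) = 0.06608 Ω
P = I²R = (4.77)² × 0.06608 = 1.50 W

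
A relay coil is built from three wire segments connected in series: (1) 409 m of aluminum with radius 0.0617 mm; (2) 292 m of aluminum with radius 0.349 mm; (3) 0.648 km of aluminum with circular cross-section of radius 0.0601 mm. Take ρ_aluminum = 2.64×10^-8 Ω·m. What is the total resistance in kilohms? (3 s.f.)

2.43 kΩ

Seg 1: A = πr² = π(6.1700e-05 m)² = 1.196e-08 m²
R_1 = (2.64×10^-8)(409)/(1.196e-08) = 902.8 Ω
Seg 2: A = πr² = π(3.4900e-04 m)² = 3.826e-07 m²
R_2 = (2.64×10^-8)(292)/(3.826e-07) = 20.15 Ω
Seg 3: A = πr² = π(6.0100e-05 m)² = 1.135e-08 m²
R_3 = (2.64×10^-8)(648)/(1.135e-08) = 1508 Ω
R_total = R_1 + R_2 + R_3 = 2.43 kΩ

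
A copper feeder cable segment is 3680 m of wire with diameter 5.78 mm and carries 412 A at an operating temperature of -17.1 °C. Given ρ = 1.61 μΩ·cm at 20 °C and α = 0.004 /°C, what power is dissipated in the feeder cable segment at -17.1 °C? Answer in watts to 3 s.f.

3.26×10^5 W

ρ = 1.61 μΩ·cm = 1.61×10^-8 Ω·m
A = π(d/2)² = π(2.8900e-03 m)² = 2.624e-05 m²
R₍20₎ = ρL/A = (1.61×10^-8)(3680)/(2.624e-05) = 2.258 Ω
R₍-17.1₎ = R₍20₎(1 + αΔT) = 2.258 × (1 + 0.004×-37.1) = 1.923 Ω
P = I²R = (412)² × 1.923 = 3.26×10^5 W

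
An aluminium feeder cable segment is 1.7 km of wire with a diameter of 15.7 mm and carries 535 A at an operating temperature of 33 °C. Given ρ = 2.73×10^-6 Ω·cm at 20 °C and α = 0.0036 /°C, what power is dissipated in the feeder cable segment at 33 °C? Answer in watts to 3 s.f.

ρ = 2.73×10^-6 Ω·cm = 2.73×10^-8 Ω·m
A = π(d/2)² = π(7.8500e-03 m)² = 1.936e-04 m²
R₍20₎ = ρL/A = (2.73×10^-8)(1700)/(1.936e-04) = 0.2397 Ω
R₍33₎ = R₍20₎(1 + αΔT) = 0.2397 × (1 + 0.0036×13) = 0.2509 Ω
P = I²R = (535)² × 0.2509 = 71800 W

71800 W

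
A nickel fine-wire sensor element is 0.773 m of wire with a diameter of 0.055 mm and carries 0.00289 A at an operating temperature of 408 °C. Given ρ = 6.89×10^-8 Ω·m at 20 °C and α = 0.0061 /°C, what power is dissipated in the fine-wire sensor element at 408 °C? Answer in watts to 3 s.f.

A = π(d/2)² = π(2.7500e-05 m)² = 2.376e-09 m²
R₍20₎ = ρL/A = (6.89×10^-8)(0.773)/(2.376e-09) = 22.42 Ω
R₍408₎ = R₍20₎(1 + αΔT) = 22.42 × (1 + 0.0061×388) = 75.47 Ω
P = I²R = (0.00289)² × 75.47 = 6.30×10^-4 W

6.30×10^-4 W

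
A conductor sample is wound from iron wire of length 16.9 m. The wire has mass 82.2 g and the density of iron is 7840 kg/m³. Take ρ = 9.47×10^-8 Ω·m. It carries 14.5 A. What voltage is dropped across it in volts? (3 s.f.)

37.4 V

A = m/(density·L) = 0.0822/(7840×16.9) = 6.2040e-07 m²
R = ρL/A = (9.47×10^-8)(16.9)/(6.2040e-07) = 2.58 Ω
V = IR = 14.5 × 2.58 = 37.4 V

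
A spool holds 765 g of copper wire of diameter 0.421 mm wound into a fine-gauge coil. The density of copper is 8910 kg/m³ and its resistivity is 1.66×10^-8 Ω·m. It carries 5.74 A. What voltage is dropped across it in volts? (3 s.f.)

A = π(d/2)² = π(2.1050e-04 m)² = 1.3920e-07 m²
L = m/(density·A) = 0.765/(8910×1.3920e-07) = 616.8 m
R = ρL/A = (1.66×10^-8)(616.8)/(1.3920e-07) = 73.55 Ω
V = IR = 5.74 × 73.55 = 422 V

422 V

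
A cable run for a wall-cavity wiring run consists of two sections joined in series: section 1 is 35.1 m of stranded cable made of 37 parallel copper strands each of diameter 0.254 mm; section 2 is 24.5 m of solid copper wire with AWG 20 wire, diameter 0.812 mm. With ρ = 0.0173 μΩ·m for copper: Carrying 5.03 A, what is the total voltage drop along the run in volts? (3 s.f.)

ρ = 0.0173 μΩ·m = 1.73×10^-8 Ω·m
Section 1: A_strand = π(1.2700e-04)² = 5.067e-08 m²; R₁ = ρL/(N·A_s) = (1.73×10^-8)(35.1)/(37×5.067e-08) = 0.3239 Ω
Section 2: A = π(0.812/2 mm)² = π(4.0600e-04 m)² = 5.178e-07 m²
R₂ = (1.73×10^-8)(24.5)/(5.178e-07) = 0.8185 Ω
R = R₁ + R₂ = 1.142 Ω
V = IR = 5.03 × 1.142 = 5.75 V

5.75 V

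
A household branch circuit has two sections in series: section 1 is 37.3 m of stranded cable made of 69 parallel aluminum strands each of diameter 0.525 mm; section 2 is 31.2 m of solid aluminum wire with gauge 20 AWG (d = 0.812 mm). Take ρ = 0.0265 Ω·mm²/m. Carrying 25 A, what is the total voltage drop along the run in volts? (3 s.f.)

41.6 V

ρ = 0.0265 Ω·mm²/m = 2.65×10^-8 Ω·m
Section 1: A_strand = π(2.6250e-04)² = 2.165e-07 m²; R₁ = ρL/(N·A_s) = (2.65×10^-8)(37.3)/(69×2.165e-07) = 0.06618 Ω
Section 2: A = π(0.812/2 mm)² = π(4.0600e-04 m)² = 5.178e-07 m²
R₂ = (2.65×10^-8)(31.2)/(5.178e-07) = 1.597 Ω
R = R₁ + R₂ = 1.663 Ω
V = IR = 25 × 1.663 = 41.6 V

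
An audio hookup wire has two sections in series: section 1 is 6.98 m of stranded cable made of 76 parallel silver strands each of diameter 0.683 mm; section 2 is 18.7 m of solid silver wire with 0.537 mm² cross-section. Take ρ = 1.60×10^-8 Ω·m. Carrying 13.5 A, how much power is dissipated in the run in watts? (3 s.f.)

Section 1: A_strand = π(3.4150e-04)² = 3.664e-07 m²; R₁ = ρL/(N·A_s) = (1.60×10^-8)(6.98)/(76×3.664e-07) = 0.004011 Ω
Section 2: A = 0.537 mm² = 5.370e-07 m²
R₂ = (1.60×10^-8)(18.7)/(5.370e-07) = 0.5572 Ω
R = R₁ + R₂ = 0.5612 Ω
P = I²R = (13.5)² × 0.5612 = 102 W

102 W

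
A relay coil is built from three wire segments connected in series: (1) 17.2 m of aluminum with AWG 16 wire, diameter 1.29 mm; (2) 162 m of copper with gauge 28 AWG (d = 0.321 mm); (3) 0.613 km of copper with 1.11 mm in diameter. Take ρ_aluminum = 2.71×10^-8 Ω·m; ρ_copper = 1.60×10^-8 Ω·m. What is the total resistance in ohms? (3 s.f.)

42.5 Ω

Seg 1: A = π(1.29/2 mm)² = π(6.4500e-04 m)² = 1.307e-06 m²
R_1 = (2.71×10^-8)(17.2)/(1.307e-06) = 0.3566 Ω
Seg 2: A = π(0.321/2 mm)² = π(1.6050e-04 m)² = 8.093e-08 m²
R_2 = (1.60×10^-8)(162)/(8.093e-08) = 32.03 Ω
Seg 3: A = π(d/2)² = π(5.5500e-04 m)² = 9.677e-07 m²
R_3 = (1.60×10^-8)(613)/(9.677e-07) = 10.14 Ω
R_total = R_1 + R_2 + R_3 = 42.5 Ω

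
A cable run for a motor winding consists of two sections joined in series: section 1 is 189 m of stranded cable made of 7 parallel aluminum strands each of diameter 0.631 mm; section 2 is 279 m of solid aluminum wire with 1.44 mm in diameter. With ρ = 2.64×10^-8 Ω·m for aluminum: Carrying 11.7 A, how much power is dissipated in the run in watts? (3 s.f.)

Section 1: A_strand = π(3.1550e-04)² = 3.127e-07 m²; R₁ = ρL/(N·A_s) = (2.64×10^-8)(189)/(7×3.127e-07) = 2.279 Ω
Section 2: A = π(d/2)² = π(7.2000e-04 m)² = 1.629e-06 m²
R₂ = (2.64×10^-8)(279)/(1.629e-06) = 4.523 Ω
R = R₁ + R₂ = 6.802 Ω
P = I²R = (11.7)² × 6.802 = 931 W

931 W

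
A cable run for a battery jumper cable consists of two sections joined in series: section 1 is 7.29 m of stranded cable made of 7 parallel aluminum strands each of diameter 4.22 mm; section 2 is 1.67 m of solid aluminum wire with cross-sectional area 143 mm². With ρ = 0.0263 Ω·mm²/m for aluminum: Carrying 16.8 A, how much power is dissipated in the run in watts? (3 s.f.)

0.639 W

ρ = 0.0263 Ω·mm²/m = 2.63×10^-8 Ω·m
Section 1: A_strand = π(2.1100e-03)² = 1.399e-05 m²; R₁ = ρL/(N·A_s) = (2.63×10^-8)(7.29)/(7×1.399e-05) = 0.001958 Ω
Section 2: A = 143 mm² = 1.430e-04 m²
R₂ = (2.63×10^-8)(1.67)/(1.430e-04) = 3.071×10^-4 Ω
R = R₁ + R₂ = 0.002265 Ω
P = I²R = (16.8)² × 0.002265 = 0.639 W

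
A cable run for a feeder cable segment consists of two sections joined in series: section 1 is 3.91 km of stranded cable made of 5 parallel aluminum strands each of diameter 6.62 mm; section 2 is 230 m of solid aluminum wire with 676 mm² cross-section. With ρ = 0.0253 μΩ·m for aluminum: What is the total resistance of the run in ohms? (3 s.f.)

ρ = 0.0253 μΩ·m = 2.53×10^-8 Ω·m
Section 1: A_strand = π(3.3100e-03)² = 3.442e-05 m²; R₁ = ρL/(N·A_s) = (2.53×10^-8)(3910)/(5×3.442e-05) = 0.5748 Ω
Section 2: A = 676 mm² = 6.760e-04 m²
R₂ = (2.53×10^-8)(230)/(6.760e-04) = 0.008608 Ω
R = R₁ + R₂ = 0.583 Ω

0.583 Ω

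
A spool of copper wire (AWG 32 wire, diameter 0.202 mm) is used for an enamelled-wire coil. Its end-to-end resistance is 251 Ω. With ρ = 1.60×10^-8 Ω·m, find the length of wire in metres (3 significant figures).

A = π(0.202/2 mm)² = π(1.0100e-04 m)² = 3.205e-08 m²
L = RA/ρ = (251)(3.205e-08)/(1.60×10^-8) = 503 m

503 m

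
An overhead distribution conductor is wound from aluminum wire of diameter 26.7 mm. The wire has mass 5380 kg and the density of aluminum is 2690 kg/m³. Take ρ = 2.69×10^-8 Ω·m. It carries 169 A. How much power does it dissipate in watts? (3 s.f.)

4900 W

A = π(d/2)² = π(1.3350e-02 m)² = 5.5990e-04 m²
L = m/(density·A) = 5380/(2690×5.5990e-04) = 3572 m
R = ρL/A = (2.69×10^-8)(3572)/(5.5990e-04) = 0.1716 Ω
P = I²R = (169)² × 0.1716 = 4900 W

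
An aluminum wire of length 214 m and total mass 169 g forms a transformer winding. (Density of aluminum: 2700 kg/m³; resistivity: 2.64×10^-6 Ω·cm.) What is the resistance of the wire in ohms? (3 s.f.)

ρ = 2.64×10^-6 Ω·cm = 2.64×10^-8 Ω·m
A = m/(density·L) = 0.169/(2700×214) = 2.9249e-07 m²
R = ρL/A = (2.64×10^-8)(214)/(2.9249e-07) = 19.3 Ω

19.3 Ω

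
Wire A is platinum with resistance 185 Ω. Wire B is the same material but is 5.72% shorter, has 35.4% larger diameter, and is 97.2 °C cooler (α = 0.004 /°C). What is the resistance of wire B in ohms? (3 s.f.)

R ∝ ρL/d² with ρ ∝ (1+αΔT), so R_B/R_A = (1 − 5.72/100) × (1 + 35.4/100)⁻² × (1 − 0.004×97.2)
= 0.9428 × 0.5455 × 0.6112 = 0.3143
R_B = 0.3143 × 185 = 58.1 Ω

58.1 Ω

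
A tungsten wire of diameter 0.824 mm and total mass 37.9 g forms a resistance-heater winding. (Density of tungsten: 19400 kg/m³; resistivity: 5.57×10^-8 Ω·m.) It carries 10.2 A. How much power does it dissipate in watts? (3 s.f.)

A = π(d/2)² = π(4.1200e-04 m)² = 5.3327e-07 m²
L = m/(density·A) = 0.0379/(19400×5.3327e-07) = 3.663 m
R = ρL/A = (5.57×10^-8)(3.663)/(5.3327e-07) = 0.3827 Ω
P = I²R = (10.2)² × 0.3827 = 39.8 W

39.8 W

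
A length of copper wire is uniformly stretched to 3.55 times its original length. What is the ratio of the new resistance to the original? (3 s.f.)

12.6

Volume constant ⇒ A' = A/k with k = 3.55. R' = ρ(kL)/(A/k) = k²R.
Factor = 12.6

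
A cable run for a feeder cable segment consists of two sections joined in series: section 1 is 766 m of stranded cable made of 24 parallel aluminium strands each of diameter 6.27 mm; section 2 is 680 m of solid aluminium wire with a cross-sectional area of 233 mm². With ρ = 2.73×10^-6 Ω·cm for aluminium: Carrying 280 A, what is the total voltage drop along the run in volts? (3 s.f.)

ρ = 2.73×10^-6 Ω·cm = 2.73×10^-8 Ω·m
Section 1: A_strand = π(3.1350e-03)² = 3.088e-05 m²; R₁ = ρL/(N·A_s) = (2.73×10^-8)(766)/(24×3.088e-05) = 0.02822 Ω
Section 2: A = 233 mm² = 2.330e-04 m²
R₂ = (2.73×10^-8)(680)/(2.330e-04) = 0.07967 Ω
R = R₁ + R₂ = 0.1079 Ω
V = IR = 280 × 0.1079 = 30.2 V

30.2 V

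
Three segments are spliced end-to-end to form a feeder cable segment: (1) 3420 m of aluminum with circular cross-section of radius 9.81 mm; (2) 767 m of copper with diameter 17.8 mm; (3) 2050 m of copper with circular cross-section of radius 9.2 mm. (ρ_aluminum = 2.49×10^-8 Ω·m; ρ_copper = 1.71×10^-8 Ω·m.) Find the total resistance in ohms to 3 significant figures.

0.466 Ω

Seg 1: A = πr² = π(9.8100e-03 m)² = 3.023e-04 m²
R_1 = (2.49×10^-8)(3420)/(3.023e-04) = 0.2817 Ω
Seg 2: A = π(d/2)² = π(8.9000e-03 m)² = 2.488e-04 m²
R_2 = (1.71×10^-8)(767)/(2.488e-04) = 0.05271 Ω
Seg 3: A = πr² = π(9.2000e-03 m)² = 2.659e-04 m²
R_3 = (1.71×10^-8)(2050)/(2.659e-04) = 0.1318 Ω
R_total = R_1 + R_2 + R_3 = 0.466 Ω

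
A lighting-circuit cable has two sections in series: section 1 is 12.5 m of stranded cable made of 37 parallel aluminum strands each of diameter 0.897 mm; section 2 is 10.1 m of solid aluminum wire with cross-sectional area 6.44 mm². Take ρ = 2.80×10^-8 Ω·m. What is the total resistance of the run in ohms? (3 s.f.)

0.0589 Ω

Section 1: A_strand = π(4.4850e-04)² = 6.319e-07 m²; R₁ = ρL/(N·A_s) = (2.80×10^-8)(12.5)/(37×6.319e-07) = 0.01497 Ω
Section 2: A = 6.44 mm² = 6.440e-06 m²
R₂ = (2.80×10^-8)(10.1)/(6.440e-06) = 0.04391 Ω
R = R₁ + R₂ = 0.0589 Ω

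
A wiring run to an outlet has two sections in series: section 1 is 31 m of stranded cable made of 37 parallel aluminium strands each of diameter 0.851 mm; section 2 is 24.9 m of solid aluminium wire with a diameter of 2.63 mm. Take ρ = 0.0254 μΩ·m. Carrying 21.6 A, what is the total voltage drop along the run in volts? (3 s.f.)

3.32 V

ρ = 0.0254 μΩ·m = 2.54×10^-8 Ω·m
Section 1: A_strand = π(4.2550e-04)² = 5.688e-07 m²; R₁ = ρL/(N·A_s) = (2.54×10^-8)(31)/(37×5.688e-07) = 0.03741 Ω
Section 2: A = π(d/2)² = π(1.3150e-03 m)² = 5.433e-06 m²
R₂ = (2.54×10^-8)(24.9)/(5.433e-06) = 0.1164 Ω
R = R₁ + R₂ = 0.1538 Ω
V = IR = 21.6 × 0.1538 = 3.32 V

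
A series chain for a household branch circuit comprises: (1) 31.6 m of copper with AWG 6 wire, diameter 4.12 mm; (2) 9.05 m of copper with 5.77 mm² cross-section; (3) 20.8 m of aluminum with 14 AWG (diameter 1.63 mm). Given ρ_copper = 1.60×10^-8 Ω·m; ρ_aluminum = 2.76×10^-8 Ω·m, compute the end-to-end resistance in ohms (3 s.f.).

Seg 1: A = π(4.12/2 mm)² = π(2.0600e-03 m)² = 1.333e-05 m²
R_1 = (1.60×10^-8)(31.6)/(1.333e-05) = 0.03792 Ω
Seg 2: A = 5.77 mm² = 5.770e-06 m²
R_2 = (1.60×10^-8)(9.05)/(5.770e-06) = 0.0251 Ω
Seg 3: A = π(1.63/2 mm)² = π(8.1500e-04 m)² = 2.087e-06 m²
R_3 = (2.76×10^-8)(20.8)/(2.087e-06) = 0.2751 Ω
R_total = R_1 + R_2 + R_3 = 0.338 Ω

0.338 Ω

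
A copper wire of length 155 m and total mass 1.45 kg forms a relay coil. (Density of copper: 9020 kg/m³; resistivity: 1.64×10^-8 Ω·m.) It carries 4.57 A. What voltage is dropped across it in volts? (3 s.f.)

11.2 V

A = m/(density·L) = 1.45/(9020×155) = 1.0371e-06 m²
R = ρL/A = (1.64×10^-8)(155)/(1.0371e-06) = 2.451 Ω
V = IR = 4.57 × 2.451 = 11.2 V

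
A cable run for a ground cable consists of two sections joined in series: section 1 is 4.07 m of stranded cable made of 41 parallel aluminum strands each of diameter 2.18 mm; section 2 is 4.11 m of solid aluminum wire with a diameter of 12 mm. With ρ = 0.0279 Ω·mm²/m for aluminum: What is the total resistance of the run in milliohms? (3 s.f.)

1.76 mΩ

ρ = 0.0279 Ω·mm²/m = 2.79×10^-8 Ω·m
Section 1: A_strand = π(1.0900e-03)² = 3.733e-06 m²; R₁ = ρL/(N·A_s) = (2.79×10^-8)(4.07)/(41×3.733e-06) = 7.420×10^-4 Ω
Section 2: A = π(d/2)² = π(6.0000e-03 m)² = 1.131e-04 m²
R₂ = (2.79×10^-8)(4.11)/(1.131e-04) = 0.001014 Ω
R = R₁ + R₂ = 1.76 mΩ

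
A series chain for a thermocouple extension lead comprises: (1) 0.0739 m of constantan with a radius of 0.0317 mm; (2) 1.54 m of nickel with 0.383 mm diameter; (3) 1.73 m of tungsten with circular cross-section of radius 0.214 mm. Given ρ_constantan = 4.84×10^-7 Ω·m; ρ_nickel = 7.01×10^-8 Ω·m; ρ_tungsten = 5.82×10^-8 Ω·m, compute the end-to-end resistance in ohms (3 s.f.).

13.0 Ω

Seg 1: A = πr² = π(3.1700e-05 m)² = 3.157e-09 m²
R_1 = (4.84×10^-7)(0.0739)/(3.157e-09) = 11.33 Ω
Seg 2: A = π(d/2)² = π(1.9150e-04 m)² = 1.152e-07 m²
R_2 = (7.01×10^-8)(1.54)/(1.152e-07) = 0.937 Ω
Seg 3: A = πr² = π(2.1400e-04 m)² = 1.439e-07 m²
R_3 = (5.82×10^-8)(1.73)/(1.439e-07) = 0.6998 Ω
R_total = R_1 + R_2 + R_3 = 13.0 Ω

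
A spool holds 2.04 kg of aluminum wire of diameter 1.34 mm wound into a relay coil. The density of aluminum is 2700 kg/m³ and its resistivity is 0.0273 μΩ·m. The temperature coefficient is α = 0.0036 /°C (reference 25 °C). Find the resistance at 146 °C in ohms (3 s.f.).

ρ = 0.0273 μΩ·m = 2.73×10^-8 Ω·m
A = π(d/2)² = π(6.7000e-04 m)² = 1.4103e-06 m²
L = m/(density·A) = 2.04/(2700×1.4103e-06) = 535.8 m
R = ρL/A = (2.73×10^-8)(535.8)/(1.4103e-06) = 10.37 Ω
R(146 °C) = 10.37 × (1 + 0.0036×121) = 14.9 Ω

14.9 Ω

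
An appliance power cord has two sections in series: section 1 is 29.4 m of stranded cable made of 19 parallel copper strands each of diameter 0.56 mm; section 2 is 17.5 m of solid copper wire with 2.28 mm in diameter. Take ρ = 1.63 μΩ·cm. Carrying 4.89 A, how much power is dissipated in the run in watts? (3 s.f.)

4.12 W

ρ = 1.63 μΩ·cm = 1.63×10^-8 Ω·m
Section 1: A_strand = π(2.8000e-04)² = 2.463e-07 m²; R₁ = ρL/(N·A_s) = (1.63×10^-8)(29.4)/(19×2.463e-07) = 0.1024 Ω
Section 2: A = π(d/2)² = π(1.1400e-03 m)² = 4.083e-06 m²
R₂ = (1.63×10^-8)(17.5)/(4.083e-06) = 0.06987 Ω
R = R₁ + R₂ = 0.1723 Ω
P = I²R = (4.89)² × 0.1723 = 4.12 W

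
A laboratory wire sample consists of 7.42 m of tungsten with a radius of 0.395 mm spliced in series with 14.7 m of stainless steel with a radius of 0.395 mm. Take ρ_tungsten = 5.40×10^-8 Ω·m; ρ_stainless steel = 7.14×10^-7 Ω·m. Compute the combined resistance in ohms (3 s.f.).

22.2 Ω

Segment 1: A = πr² = π(3.9500e-04 m)² = 4.902e-07 m²
R₁ = ρL/A = (5.40×10^-8)(7.42)/(4.902e-07) = 0.8174 Ω
R₂ = (7.14×10^-7)(14.7)/(4.902e-07) = 21.41 Ω
R = R₁ + R₂ = 22.2 Ω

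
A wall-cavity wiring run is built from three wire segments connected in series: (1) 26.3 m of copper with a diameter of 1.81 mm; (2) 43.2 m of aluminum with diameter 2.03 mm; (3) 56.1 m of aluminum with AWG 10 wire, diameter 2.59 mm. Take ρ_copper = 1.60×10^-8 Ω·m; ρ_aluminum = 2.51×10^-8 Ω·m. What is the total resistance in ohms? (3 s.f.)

0.766 Ω

Seg 1: A = π(d/2)² = π(9.0500e-04 m)² = 2.573e-06 m²
R_1 = (1.60×10^-8)(26.3)/(2.573e-06) = 0.1635 Ω
Seg 2: A = π(d/2)² = π(1.0150e-03 m)² = 3.237e-06 m²
R_2 = (2.51×10^-8)(43.2)/(3.237e-06) = 0.335 Ω
Seg 3: A = π(2.59/2 mm)² = π(1.2950e-03 m)² = 5.269e-06 m²
R_3 = (2.51×10^-8)(56.1)/(5.269e-06) = 0.2673 Ω
R_total = R_1 + R_2 + R_3 = 0.766 Ω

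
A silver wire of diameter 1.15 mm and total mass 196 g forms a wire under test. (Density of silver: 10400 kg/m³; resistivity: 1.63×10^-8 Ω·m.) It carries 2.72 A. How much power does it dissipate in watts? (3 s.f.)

2.11 W

A = π(d/2)² = π(5.7500e-04 m)² = 1.0387e-06 m²
L = m/(density·A) = 0.196/(10400×1.0387e-06) = 18.14 m
R = ρL/A = (1.63×10^-8)(18.14)/(1.0387e-06) = 0.2847 Ω
P = I²R = (2.72)² × 0.2847 = 2.11 W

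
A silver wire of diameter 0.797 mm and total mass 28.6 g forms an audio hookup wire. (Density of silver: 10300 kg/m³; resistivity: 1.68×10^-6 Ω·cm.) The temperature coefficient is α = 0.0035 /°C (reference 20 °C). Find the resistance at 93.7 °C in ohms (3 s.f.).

0.236 Ω

ρ = 1.68×10^-6 Ω·cm = 1.68×10^-8 Ω·m
A = π(d/2)² = π(3.9850e-04 m)² = 4.9889e-07 m²
L = m/(density·A) = 0.0286/(10300×4.9889e-07) = 5.566 m
R = ρL/A = (1.68×10^-8)(5.566)/(4.9889e-07) = 0.1874 Ω
R(93.7 °C) = 0.1874 × (1 + 0.0035×73.7) = 0.236 Ω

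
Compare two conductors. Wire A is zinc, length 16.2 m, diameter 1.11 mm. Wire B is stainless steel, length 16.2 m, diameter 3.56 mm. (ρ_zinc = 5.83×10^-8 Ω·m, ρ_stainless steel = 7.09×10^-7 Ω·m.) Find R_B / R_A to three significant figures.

R ∝ ρL/d², so R_B/R_A = (ρ_B/ρ_A) × (d_A/d_B)²
= (7.09×10^-7/5.83×10^-8) × (1.11/3.56)² = 1.18

1.18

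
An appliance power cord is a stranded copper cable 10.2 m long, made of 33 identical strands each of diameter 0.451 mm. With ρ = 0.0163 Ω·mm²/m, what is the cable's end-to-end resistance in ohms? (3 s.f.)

0.0315 Ω

ρ = 0.0163 Ω·mm²/m = 1.63×10^-8 Ω·m
A_strand = π(2.2550e-04 m)² = 1.598e-07 m²
R_strand = ρL/A = (1.63×10^-8)(10.2)/(1.598e-07) = 1.041 Ω
R_total = R_strand/N = 1.041/33 = 0.0315 Ω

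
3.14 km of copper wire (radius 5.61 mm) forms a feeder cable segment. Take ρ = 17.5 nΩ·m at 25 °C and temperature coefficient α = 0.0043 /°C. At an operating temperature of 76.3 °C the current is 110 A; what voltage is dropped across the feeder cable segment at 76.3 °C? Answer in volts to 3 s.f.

ρ = 17.5 nΩ·m = 1.75×10^-8 Ω·m
A = πr² = π(5.6100e-03 m)² = 9.887e-05 m²
R₍25₎ = ρL/A = (1.75×10^-8)(3140)/(9.887e-05) = 0.5558 Ω
R₍76.3₎ = R₍25₎(1 + αΔT) = 0.5558 × (1 + 0.0043×51.3) = 0.6784 Ω
V = IR = 110 × 0.6784 = 74.6 V

74.6 V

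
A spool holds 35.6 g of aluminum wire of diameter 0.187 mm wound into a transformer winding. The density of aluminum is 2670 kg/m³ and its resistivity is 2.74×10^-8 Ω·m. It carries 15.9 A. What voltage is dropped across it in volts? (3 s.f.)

A = π(d/2)² = π(9.3500e-05 m)² = 2.7465e-08 m²
L = m/(density·A) = 0.0356/(2670×2.7465e-08) = 485.5 m
R = ρL/A = (2.74×10^-8)(485.5)/(2.7465e-08) = 484.3 Ω
V = IR = 15.9 × 484.3 = 7700 V

7700 V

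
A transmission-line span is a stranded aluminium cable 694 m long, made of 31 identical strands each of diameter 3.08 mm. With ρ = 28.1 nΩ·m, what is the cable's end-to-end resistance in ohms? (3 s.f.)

0.0844 Ω

ρ = 28.1 nΩ·m = 2.81×10^-8 Ω·m
A_strand = π(1.5400e-03 m)² = 7.451e-06 m²
R_strand = ρL/A = (2.81×10^-8)(694)/(7.451e-06) = 2.617 Ω
R_total = R_strand/N = 2.617/31 = 0.0844 Ω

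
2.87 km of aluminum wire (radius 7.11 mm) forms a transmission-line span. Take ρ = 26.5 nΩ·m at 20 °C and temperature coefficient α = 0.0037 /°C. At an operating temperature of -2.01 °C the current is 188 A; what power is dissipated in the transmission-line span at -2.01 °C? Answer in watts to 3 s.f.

15500 W

ρ = 26.5 nΩ·m = 2.65×10^-8 Ω·m
A = πr² = π(7.1100e-03 m)² = 1.588e-04 m²
R₍20₎ = ρL/A = (2.65×10^-8)(2870)/(1.588e-04) = 0.4789 Ω
R₍-2.01₎ = R₍20₎(1 + αΔT) = 0.4789 × (1 + 0.0037×-22) = 0.4399 Ω
P = I²R = (188)² × 0.4399 = 15500 W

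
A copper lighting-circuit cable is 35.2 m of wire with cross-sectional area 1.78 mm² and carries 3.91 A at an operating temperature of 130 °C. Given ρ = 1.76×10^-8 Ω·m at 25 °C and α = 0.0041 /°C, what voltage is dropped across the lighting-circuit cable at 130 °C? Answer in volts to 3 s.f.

A = 1.78 mm² = 1.780e-06 m²
R₍25₎ = ρL/A = (1.76×10^-8)(35.2)/(1.780e-06) = 0.348 Ω
R₍130₎ = R₍25₎(1 + αΔT) = 0.348 × (1 + 0.0041×105) = 0.4979 Ω
V = IR = 3.91 × 0.4979 = 1.95 V

1.95 V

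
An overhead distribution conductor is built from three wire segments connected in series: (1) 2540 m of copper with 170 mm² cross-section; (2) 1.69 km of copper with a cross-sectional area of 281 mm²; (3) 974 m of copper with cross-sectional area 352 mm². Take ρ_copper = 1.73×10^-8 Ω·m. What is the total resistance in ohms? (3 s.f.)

0.410 Ω

Seg 1: A = 170 mm² = 1.700e-04 m²
R_1 = (1.73×10^-8)(2540)/(1.700e-04) = 0.2585 Ω
Seg 2: A = 281 mm² = 2.810e-04 m²
R_2 = (1.73×10^-8)(1690)/(2.810e-04) = 0.104 Ω
Seg 3: A = 352 mm² = 3.520e-04 m²
R_3 = (1.73×10^-8)(974)/(3.520e-04) = 0.04787 Ω
R_total = R_1 + R_2 + R_3 = 0.410 Ω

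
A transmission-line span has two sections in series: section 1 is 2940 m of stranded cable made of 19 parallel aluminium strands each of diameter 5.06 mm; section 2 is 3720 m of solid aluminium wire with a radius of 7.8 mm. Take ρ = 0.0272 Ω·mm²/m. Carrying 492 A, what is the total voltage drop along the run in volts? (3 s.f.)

ρ = 0.0272 Ω·mm²/m = 2.72×10^-8 Ω·m
Section 1: A_strand = π(2.5300e-03)² = 2.011e-05 m²; R₁ = ρL/(N·A_s) = (2.72×10^-8)(2940)/(19×2.011e-05) = 0.2093 Ω
Section 2: A = πr² = π(7.8000e-03 m)² = 1.911e-04 m²
R₂ = (2.72×10^-8)(3720)/(1.911e-04) = 0.5294 Ω
R = R₁ + R₂ = 0.7387 Ω
V = IR = 492 × 0.7387 = 363 V

363 V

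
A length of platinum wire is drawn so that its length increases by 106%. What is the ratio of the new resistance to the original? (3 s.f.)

k = 1 + 106/100 = 2.06; volume constant ⇒ A' = A/k, so R' = k²R.
Factor = 4.24

4.24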